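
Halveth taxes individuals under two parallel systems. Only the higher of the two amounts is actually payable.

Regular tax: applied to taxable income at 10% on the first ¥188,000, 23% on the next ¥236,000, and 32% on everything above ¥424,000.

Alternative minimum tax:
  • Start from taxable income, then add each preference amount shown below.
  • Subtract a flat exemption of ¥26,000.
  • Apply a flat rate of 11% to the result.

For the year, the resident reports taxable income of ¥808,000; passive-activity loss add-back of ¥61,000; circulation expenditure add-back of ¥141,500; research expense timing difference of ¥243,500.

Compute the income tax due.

¥195,960

Alternative minimum tax:
  Adjusted income: ¥808,000 + ¥61,000 + ¥141,500 + ¥243,500 = ¥1,254,000
  Less exemption ¥26,000 → base ¥1,228,000
  ¥1,228,000 × 11% = ¥135,080

Regular tax:
  ¥188,000 × 10% = ¥18,800
  ¥236,000 × 23% = ¥54,280
  ¥384,000 × 32% = ¥122,880
  → ¥195,960

¥195,960 > ¥135,080, so the regular tax governs.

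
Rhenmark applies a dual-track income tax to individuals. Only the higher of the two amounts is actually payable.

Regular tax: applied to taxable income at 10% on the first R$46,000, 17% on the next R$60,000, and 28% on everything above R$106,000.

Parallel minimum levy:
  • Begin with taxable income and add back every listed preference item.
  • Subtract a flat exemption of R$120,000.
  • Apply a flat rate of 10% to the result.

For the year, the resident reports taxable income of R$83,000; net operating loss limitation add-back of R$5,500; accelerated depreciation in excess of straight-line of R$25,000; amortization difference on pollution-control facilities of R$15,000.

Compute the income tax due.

R$10,890

Regular tax:
  R$46,000 × 10% = R$4,600
  R$37,000 × 17% = R$6,290
  → R$10,890

Parallel minimum levy:
  Adjusted income: R$83,000 + R$5,500 + R$25,000 + R$15,000 = R$128,500
  Less exemption R$120,000 → base R$8,500
  R$8,500 × 10% = R$850

R$10,890 > R$850, so the regular tax governs.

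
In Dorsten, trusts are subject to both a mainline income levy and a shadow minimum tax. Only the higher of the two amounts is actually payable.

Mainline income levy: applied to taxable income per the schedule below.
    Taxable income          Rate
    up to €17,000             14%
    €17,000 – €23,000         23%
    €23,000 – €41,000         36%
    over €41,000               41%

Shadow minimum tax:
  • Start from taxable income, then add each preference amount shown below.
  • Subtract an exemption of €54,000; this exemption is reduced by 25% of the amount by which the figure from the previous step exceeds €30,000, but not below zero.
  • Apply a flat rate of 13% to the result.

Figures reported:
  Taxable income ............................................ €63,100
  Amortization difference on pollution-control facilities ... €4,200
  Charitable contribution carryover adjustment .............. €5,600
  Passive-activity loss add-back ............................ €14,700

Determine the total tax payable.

€19,301

Mainline income levy:
  €17,000 × 14% = €2,380
  €6,000 × 23% = €1,380
  €18,000 × 36% = €6,480
  €22,100 × 41% = €9,061
  → €19,301

Shadow minimum tax:
  Adjusted income: €63,100 + €4,200 + €5,600 + €14,700 = €87,600
  Exemption: €54,000 − 25% × (€87,600 − €30,000) = €54,000 − €14,400 = €39,600
  Base: €87,600 − €39,600 = €48,000
  €48,000 × 13% = €6,240

€19,301 > €6,240, so the mainline income levy governs.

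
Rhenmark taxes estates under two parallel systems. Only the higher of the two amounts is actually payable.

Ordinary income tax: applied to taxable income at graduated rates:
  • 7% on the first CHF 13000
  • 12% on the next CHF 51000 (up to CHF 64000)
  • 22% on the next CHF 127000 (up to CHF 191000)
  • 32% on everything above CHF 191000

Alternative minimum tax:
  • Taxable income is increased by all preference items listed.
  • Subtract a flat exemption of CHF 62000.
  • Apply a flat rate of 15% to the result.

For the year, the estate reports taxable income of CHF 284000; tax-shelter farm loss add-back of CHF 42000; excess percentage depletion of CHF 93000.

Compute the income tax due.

Alternative minimum tax:
  Adjusted income: CHF 284000 + CHF 42000 + CHF 93000 = CHF 419000
  Less exemption CHF 62000 → base CHF 357000
  CHF 357000 × 15% = CHF 53550

Ordinary income tax:
  CHF 13000 × 7% = CHF 910
  CHF 51000 × 12% = CHF 6120
  CHF 127000 × 22% = CHF 27940
  CHF 93000 × 32% = CHF 29760
  → CHF 64730

CHF 64730 > CHF 53550, so the ordinary income tax governs.

CHF 64730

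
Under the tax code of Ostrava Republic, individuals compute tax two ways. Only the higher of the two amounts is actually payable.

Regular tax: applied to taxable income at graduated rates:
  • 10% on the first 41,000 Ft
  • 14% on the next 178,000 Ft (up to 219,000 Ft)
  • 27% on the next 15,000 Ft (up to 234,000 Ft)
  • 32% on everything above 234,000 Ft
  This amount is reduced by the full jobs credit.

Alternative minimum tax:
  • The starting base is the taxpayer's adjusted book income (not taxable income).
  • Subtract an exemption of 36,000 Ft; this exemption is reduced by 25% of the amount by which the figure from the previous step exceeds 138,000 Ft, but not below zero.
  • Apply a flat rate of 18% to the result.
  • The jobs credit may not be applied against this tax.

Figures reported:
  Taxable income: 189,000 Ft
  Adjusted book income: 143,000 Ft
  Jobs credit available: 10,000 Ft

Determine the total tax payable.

Alternative minimum tax:
  Base (adjusted book income): 143,000 Ft
  Exemption: 36,000 Ft − 25% × (143,000 Ft − 138,000 Ft) = 36,000 Ft − 1,250 Ft = 34,750 Ft
  Base: 143,000 Ft − 34,750 Ft = 108,250 Ft
  108,250 Ft × 18% = 19,485 Ft

Regular tax:
  41,000 Ft × 10% = 4,100 Ft
  148,000 Ft × 14% = 20,720 Ft
  → 24,820 Ft
  Less jobs credit 10,000 Ft → 14,820 Ft

19,485 Ft > 14,820 Ft, so the alternative minimum tax is the binding amount.

19,485 Ft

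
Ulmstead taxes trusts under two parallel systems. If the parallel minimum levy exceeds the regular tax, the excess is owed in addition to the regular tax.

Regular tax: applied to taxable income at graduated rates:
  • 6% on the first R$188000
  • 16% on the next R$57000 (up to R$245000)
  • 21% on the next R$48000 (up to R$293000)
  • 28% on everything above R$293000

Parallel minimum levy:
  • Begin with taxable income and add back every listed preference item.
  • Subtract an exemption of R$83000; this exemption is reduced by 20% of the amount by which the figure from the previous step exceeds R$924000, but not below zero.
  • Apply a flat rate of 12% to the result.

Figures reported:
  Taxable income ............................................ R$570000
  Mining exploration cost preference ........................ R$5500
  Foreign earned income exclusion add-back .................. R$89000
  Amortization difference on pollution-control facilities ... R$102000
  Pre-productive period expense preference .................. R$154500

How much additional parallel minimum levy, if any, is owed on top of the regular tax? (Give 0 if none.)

Parallel minimum levy:
  Adjusted income: R$570000 + R$5500 + R$89000 + R$102000 + R$154500 = R$921000
  Exemption: R$921000 ≤ R$924000, so full R$83000 applies
  Base: R$921000 − R$83000 = R$838000
  R$838000 × 12% = R$100560

Regular tax:
  R$188000 × 6% = R$11280
  R$57000 × 16% = R$9120
  R$48000 × 21% = R$10080
  R$277000 × 28% = R$77560
  → R$108040

R$100560 ≤ R$108040, so no add-on is due.

R$0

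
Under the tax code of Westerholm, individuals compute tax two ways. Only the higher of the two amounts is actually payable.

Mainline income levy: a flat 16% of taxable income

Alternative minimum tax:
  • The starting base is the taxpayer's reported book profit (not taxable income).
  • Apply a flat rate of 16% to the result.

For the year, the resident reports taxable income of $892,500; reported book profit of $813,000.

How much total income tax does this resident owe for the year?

Mainline income levy:
  $892,500 × 16% = $142,800

Alternative minimum tax:
  Base (reported book profit): $813,000
  $813,000 × 16% = $130,080

$142,800 > $130,080, so the mainline income levy governs.

$142,800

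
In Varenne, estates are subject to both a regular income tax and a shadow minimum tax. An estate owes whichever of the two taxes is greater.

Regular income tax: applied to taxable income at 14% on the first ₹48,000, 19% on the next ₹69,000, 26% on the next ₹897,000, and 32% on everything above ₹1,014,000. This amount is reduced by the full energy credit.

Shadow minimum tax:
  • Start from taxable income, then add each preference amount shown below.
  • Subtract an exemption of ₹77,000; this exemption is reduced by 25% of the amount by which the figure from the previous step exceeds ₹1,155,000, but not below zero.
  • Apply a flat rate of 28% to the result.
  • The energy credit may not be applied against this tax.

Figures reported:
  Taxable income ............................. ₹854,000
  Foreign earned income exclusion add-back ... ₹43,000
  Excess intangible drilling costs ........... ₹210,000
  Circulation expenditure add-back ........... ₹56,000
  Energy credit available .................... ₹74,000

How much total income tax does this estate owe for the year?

Regular income tax:
  ₹48,000 × 14% = ₹6,720
  ₹69,000 × 19% = ₹13,110
  ₹737,000 × 26% = ₹191,620
  → ₹211,450
  Less energy credit ₹74,000 → ₹137,450

Shadow minimum tax:
  Adjusted income: ₹854,000 + ₹43,000 + ₹210,000 + ₹56,000 = ₹1,163,000
  Exemption: ₹77,000 − 25% × (₹1,163,000 − ₹1,155,000) = ₹77,000 − ₹2,000 = ₹75,000
  Base: ₹1,163,000 − ₹75,000 = ₹1,088,000
  ₹1,088,000 × 28% = ₹304,640

₹304,640 > ₹137,450, so the shadow minimum tax is the binding amount.

₹304,640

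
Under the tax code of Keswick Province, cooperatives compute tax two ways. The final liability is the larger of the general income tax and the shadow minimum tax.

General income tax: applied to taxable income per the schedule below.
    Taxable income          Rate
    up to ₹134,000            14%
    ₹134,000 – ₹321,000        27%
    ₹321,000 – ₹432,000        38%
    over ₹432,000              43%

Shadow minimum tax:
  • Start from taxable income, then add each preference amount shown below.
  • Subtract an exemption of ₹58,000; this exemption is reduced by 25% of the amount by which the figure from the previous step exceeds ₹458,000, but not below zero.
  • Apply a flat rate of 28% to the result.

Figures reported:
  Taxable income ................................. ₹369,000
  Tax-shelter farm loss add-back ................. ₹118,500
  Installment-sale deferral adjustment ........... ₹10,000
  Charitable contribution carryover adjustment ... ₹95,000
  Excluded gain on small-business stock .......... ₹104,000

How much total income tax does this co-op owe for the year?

General income tax:
  ₹134,000 × 14% = ₹18,760
  ₹187,000 × 27% = ₹50,490
  ₹48,000 × 38% = ₹18,240
  → ₹87,490

Shadow minimum tax:
  Adjusted income: ₹369,000 + ₹118,500 + ₹10,000 + ₹95,000 + ₹104,000 = ₹696,500
  Exemption: 25% × (₹696,500 − ₹458,000) = ₹59,625 ≥ ₹58,000, so the exemption is fully phased out
  Base: ₹696,500 − ₹0 = ₹696,500
  ₹696,500 × 28% = ₹195,020

₹195,020 > ₹87,490, so the shadow minimum tax is the binding amount.

₹195,020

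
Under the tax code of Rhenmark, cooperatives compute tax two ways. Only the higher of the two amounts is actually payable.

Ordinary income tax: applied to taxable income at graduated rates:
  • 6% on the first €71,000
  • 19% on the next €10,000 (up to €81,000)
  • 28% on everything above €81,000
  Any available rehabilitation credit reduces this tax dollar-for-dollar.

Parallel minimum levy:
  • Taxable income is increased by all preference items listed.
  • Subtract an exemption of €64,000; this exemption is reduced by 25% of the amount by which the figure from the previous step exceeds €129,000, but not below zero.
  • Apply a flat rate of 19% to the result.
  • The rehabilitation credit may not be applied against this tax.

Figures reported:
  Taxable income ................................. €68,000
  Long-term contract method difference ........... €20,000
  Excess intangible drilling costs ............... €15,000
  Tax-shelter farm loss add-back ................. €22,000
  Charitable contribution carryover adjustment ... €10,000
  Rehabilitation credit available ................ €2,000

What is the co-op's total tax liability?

Ordinary income tax:
  €68,000 × 6% = €4,080
  Less rehabilitation credit €2,000 → €2,080

Parallel minimum levy:
  Adjusted income: €68,000 + €20,000 + €15,000 + €22,000 + €10,000 = €135,000
  Exemption: €64,000 − 25% × (€135,000 − €129,000) = €64,000 − €1,500 = €62,500
  Base: €135,000 − €62,500 = €72,500
  €72,500 × 19% = €13,775

€13,775 > €2,080, so the parallel minimum levy is the binding amount.

€13,775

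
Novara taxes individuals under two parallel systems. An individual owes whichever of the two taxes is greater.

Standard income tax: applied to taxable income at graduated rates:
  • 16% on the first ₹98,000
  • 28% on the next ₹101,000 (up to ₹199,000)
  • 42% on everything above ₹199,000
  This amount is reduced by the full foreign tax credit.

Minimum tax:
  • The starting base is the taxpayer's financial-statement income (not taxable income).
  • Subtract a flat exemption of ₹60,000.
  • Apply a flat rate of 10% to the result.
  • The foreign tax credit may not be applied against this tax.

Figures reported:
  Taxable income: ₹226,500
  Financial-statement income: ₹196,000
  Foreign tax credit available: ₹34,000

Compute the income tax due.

Minimum tax:
  Base (financial-statement income): ₹196,000
  Less exemption ₹60,000 → base ₹136,000
  ₹136,000 × 10% = ₹13,600

Standard income tax:
  ₹98,000 × 16% = ₹15,680
  ₹101,000 × 28% = ₹28,280
  ₹27,500 × 42% = ₹11,550
  → ₹55,510
  Less foreign tax credit ₹34,000 → ₹21,510

₹21,510 > ₹13,600, so the standard income tax governs.

₹21,510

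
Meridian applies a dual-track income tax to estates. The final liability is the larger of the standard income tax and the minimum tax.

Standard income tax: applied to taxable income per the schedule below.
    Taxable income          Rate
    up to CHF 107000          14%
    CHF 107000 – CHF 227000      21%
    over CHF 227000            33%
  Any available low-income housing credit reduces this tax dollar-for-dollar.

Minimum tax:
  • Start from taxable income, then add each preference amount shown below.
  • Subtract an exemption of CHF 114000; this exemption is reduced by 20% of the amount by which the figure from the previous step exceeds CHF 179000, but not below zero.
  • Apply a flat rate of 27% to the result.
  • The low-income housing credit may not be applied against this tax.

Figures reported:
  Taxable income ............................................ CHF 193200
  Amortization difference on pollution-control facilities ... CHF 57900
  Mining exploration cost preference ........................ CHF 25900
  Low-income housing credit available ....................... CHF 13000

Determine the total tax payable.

CHF 49302

Minimum tax:
  Adjusted income: CHF 193200 + CHF 57900 + CHF 25900 = CHF 277000
  Exemption: CHF 114000 − 20% × (CHF 277000 − CHF 179000) = CHF 114000 − CHF 19600 = CHF 94400
  Base: CHF 277000 − CHF 94400 = CHF 182600
  CHF 182600 × 27% = CHF 49302

Standard income tax:
  CHF 107000 × 14% = CHF 14980
  CHF 86200 × 21% = CHF 18102
  → CHF 33082
  Less low-income housing credit CHF 13000 → CHF 20082

CHF 49302 > CHF 20082, so the minimum tax is the binding amount.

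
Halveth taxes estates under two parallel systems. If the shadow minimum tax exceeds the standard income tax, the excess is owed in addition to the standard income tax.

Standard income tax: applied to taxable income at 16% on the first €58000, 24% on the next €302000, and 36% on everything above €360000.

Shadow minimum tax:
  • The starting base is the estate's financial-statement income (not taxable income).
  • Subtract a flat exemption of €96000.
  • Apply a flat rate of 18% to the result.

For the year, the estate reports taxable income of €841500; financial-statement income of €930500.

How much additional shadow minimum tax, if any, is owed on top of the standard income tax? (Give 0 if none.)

€0

Shadow minimum tax:
  Base (financial-statement income): €930500
  Less exemption €96000 → base €834500
  €834500 × 18% = €150210

Standard income tax:
  €58000 × 16% = €9280
  €302000 × 24% = €72480
  €481500 × 36% = €173340
  → €255100

€150210 ≤ €255100, so no add-on is due.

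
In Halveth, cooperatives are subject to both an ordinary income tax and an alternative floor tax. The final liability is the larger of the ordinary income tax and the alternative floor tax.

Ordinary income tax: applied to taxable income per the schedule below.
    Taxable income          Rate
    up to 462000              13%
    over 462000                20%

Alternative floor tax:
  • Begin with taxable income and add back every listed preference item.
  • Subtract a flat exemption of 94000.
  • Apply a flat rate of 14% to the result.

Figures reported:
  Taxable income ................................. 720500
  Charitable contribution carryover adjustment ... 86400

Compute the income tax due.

Alternative floor tax:
  Adjusted income: 720500 + 86400 = 806900
  Less exemption 94000 → base 712900
  712900 × 14% = 99806

Ordinary income tax:
  462000 × 13% = 60060
  258500 × 20% = 51700
  → 111760

111760 > 99806, so the ordinary income tax governs.

111760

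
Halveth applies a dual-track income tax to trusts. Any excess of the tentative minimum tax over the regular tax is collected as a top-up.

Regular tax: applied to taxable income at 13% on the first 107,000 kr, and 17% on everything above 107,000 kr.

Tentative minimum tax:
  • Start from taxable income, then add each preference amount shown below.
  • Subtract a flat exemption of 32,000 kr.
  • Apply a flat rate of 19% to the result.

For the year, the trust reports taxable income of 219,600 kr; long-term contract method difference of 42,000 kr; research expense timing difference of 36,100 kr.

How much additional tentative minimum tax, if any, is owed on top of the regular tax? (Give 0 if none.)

Tentative minimum tax:
  Adjusted income: 219,600 kr + 42,000 kr + 36,100 kr = 297,700 kr
  Less exemption 32,000 kr → base 265,700 kr
  265,700 kr × 19% = 50,483 kr

Regular tax:
  107,000 kr × 13% = 13,910 kr
  112,600 kr × 17% = 19,142 kr
  → 33,052 kr

Excess of tentative minimum tax over regular tax: 50,483 kr − 33,052 kr = 17,431 kr.

17,431 kr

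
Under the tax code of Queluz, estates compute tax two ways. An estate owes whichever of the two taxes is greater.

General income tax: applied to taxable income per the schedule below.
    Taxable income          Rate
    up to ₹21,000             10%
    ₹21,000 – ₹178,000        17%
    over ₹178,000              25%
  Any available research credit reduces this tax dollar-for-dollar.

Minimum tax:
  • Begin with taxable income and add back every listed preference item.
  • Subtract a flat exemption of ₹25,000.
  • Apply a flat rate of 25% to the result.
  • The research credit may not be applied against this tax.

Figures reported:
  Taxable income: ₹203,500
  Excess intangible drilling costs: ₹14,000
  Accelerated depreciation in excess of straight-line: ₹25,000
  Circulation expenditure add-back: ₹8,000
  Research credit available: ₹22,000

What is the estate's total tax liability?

General income tax:
  ₹21,000 × 10% = ₹2,100
  ₹157,000 × 17% = ₹26,690
  ₹25,500 × 25% = ₹6,375
  → ₹35,165
  Less research credit ₹22,000 → ₹13,165

Minimum tax:
  Adjusted income: ₹203,500 + ₹14,000 + ₹25,000 + ₹8,000 = ₹250,500
  Less exemption ₹25,000 → base ₹225,500
  ₹225,500 × 25% = ₹56,375

₹56,375 > ₹13,165, so the minimum tax is the binding amount.

₹56,375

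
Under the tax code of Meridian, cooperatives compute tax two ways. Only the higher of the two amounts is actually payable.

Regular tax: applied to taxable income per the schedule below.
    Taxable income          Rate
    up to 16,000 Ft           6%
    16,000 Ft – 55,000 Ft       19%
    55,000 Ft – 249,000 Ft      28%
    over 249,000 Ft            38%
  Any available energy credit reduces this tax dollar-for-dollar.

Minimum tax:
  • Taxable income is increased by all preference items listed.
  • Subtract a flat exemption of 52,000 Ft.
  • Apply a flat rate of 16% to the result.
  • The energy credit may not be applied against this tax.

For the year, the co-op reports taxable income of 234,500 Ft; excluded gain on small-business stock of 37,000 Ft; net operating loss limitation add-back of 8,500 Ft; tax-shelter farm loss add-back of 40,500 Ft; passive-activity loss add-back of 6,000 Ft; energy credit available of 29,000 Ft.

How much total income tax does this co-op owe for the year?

43,920 Ft

Regular tax:
  16,000 Ft × 6% = 960 Ft
  39,000 Ft × 19% = 7,410 Ft
  179,500 Ft × 28% = 50,260 Ft
  → 58,630 Ft
  Less energy credit 29,000 Ft → 29,630 Ft

Minimum tax:
  Adjusted income: 234,500 Ft + 37,000 Ft + 8,500 Ft + 40,500 Ft + 6,000 Ft = 326,500 Ft
  Less exemption 52,000 Ft → base 274,500 Ft
  274,500 Ft × 16% = 43,920 Ft

43,920 Ft > 29,630 Ft, so the minimum tax is the binding amount.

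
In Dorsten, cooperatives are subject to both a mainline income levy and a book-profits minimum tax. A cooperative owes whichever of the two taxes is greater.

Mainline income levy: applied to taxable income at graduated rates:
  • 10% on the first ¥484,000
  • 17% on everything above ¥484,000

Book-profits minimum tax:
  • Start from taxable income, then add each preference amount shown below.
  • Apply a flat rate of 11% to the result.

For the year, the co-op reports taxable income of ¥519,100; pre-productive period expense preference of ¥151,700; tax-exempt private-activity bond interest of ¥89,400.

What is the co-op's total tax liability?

¥83,622

Book-profits minimum tax:
  Adjusted income: ¥519,100 + ¥151,700 + ¥89,400 = ¥760,200
  ¥760,200 × 11% = ¥83,622

Mainline income levy:
  ¥484,000 × 10% = ¥48,400
  ¥35,100 × 17% = ¥5,967
  → ¥54,367

¥83,622 > ¥54,367, so the book-profits minimum tax is the binding amount.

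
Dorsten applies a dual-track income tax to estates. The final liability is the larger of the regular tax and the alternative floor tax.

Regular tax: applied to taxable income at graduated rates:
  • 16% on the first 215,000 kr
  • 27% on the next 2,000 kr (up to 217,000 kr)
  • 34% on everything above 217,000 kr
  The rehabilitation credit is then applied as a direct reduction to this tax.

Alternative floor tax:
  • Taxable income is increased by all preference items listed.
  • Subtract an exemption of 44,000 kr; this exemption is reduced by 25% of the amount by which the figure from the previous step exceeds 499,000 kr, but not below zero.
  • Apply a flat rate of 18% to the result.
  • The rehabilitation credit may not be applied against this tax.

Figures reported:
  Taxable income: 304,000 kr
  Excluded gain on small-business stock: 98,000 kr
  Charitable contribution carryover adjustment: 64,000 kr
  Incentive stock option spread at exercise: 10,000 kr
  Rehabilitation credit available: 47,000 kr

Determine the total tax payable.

Regular tax:
  215,000 kr × 16% = 34,400 kr
  2,000 kr × 27% = 540 kr
  87,000 kr × 34% = 29,580 kr
  → 64,520 kr
  Less rehabilitation credit 47,000 kr → 17,520 kr

Alternative floor tax:
  Adjusted income: 304,000 kr + 98,000 kr + 64,000 kr + 10,000 kr = 476,000 kr
  Exemption: 476,000 kr ≤ 499,000 kr, so full 44,000 kr applies
  Base: 476,000 kr − 44,000 kr = 432,000 kr
  432,000 kr × 18% = 77,760 kr

77,760 kr > 17,520 kr, so the alternative floor tax is the binding amount.

77,760 kr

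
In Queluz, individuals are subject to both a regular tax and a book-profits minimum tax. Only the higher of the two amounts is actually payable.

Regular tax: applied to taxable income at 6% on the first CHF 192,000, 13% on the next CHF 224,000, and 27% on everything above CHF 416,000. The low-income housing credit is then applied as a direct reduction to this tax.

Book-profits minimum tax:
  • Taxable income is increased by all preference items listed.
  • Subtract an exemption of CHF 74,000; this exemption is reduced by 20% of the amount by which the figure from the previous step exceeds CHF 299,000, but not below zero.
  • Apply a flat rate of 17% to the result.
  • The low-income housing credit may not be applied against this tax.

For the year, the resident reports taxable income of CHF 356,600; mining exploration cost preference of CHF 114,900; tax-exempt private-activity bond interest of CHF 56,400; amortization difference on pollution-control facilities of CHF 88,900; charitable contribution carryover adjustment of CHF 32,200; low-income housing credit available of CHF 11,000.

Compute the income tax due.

Regular tax:
  CHF 192,000 × 6% = CHF 11,520
  CHF 164,600 × 13% = CHF 21,398
  → CHF 32,918
  Less low-income housing credit CHF 11,000 → CHF 21,918

Book-profits minimum tax:
  Adjusted income: CHF 356,600 + CHF 114,900 + CHF 56,400 + CHF 88,900 + CHF 32,200 = CHF 649,000
  Exemption: CHF 74,000 − 20% × (CHF 649,000 − CHF 299,000) = CHF 74,000 − CHF 70,000 = CHF 4,000
  Base: CHF 649,000 − CHF 4,000 = CHF 645,000
  CHF 645,000 × 17% = CHF 109,650

CHF 109,650 > CHF 21,918, so the book-profits minimum tax is the binding amount.

CHF 109,650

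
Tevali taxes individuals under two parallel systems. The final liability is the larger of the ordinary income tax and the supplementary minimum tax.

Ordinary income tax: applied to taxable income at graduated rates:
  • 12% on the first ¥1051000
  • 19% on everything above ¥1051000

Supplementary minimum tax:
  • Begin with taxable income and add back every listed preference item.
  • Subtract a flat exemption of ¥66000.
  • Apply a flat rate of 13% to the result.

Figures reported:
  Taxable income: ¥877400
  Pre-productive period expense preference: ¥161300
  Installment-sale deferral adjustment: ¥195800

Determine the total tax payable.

Supplementary minimum tax:
  Adjusted income: ¥877400 + ¥161300 + ¥195800 = ¥1234500
  Less exemption ¥66000 → base ¥1168500
  ¥1168500 × 13% = ¥151905

Ordinary income tax:
  ¥877400 × 12% = ¥105288

¥151905 > ¥105288, so the supplementary minimum tax is the binding amount.

¥151905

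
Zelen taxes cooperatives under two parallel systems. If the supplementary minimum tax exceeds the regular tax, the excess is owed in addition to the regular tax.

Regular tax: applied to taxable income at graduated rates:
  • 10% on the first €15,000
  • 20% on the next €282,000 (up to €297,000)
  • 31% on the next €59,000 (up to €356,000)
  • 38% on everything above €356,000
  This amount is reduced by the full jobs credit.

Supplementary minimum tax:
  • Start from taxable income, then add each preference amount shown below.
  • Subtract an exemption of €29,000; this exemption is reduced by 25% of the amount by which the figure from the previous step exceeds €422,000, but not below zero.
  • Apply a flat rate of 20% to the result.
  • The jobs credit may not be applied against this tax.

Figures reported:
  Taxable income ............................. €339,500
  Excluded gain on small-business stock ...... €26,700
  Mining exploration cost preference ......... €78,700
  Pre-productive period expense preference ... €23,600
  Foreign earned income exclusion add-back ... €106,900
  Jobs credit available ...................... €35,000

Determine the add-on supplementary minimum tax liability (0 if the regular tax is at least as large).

€79,005

Supplementary minimum tax:
  Adjusted income: €339,500 + €26,700 + €78,700 + €23,600 + €106,900 = €575,400
  Exemption: 25% × (€575,400 − €422,000) = €38,350 ≥ €29,000, so the exemption is fully phased out
  Base: €575,400 − €0 = €575,400
  €575,400 × 20% = €115,080

Regular tax:
  €15,000 × 10% = €1,500
  €282,000 × 20% = €56,400
  €42,500 × 31% = €13,175
  → €71,075
  Less jobs credit €35,000 → €36,075

Excess of supplementary minimum tax over regular tax: €115,080 − €36,075 = €79,005.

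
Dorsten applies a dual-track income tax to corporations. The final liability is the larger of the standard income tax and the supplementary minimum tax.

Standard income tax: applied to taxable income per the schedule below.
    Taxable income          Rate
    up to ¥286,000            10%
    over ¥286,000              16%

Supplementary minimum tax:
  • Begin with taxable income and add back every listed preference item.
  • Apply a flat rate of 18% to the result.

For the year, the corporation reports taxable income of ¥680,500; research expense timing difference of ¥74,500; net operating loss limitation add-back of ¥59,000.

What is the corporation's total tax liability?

Supplementary minimum tax:
  Adjusted income: ¥680,500 + ¥74,500 + ¥59,000 = ¥814,000
  ¥814,000 × 18% = ¥146,520

Standard income tax:
  ¥286,000 × 10% = ¥28,600
  ¥394,500 × 16% = ¥63,120
  → ¥91,720

¥146,520 > ¥91,720, so the supplementary minimum tax is the binding amount.

¥146,520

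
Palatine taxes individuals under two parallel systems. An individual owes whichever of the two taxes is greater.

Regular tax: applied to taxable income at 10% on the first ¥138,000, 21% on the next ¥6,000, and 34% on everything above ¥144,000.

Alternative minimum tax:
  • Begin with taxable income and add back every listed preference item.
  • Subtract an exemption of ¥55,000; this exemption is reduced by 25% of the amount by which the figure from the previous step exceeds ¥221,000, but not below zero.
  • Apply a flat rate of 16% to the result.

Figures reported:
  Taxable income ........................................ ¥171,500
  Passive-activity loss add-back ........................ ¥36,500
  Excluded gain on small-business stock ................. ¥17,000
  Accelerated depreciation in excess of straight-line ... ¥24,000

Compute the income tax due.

Regular tax:
  ¥138,000 × 10% = ¥13,800
  ¥6,000 × 21% = ¥1,260
  ¥27,500 × 34% = ¥9,350
  → ¥24,410

Alternative minimum tax:
  Adjusted income: ¥171,500 + ¥36,500 + ¥17,000 + ¥24,000 = ¥249,000
  Exemption: ¥55,000 − 25% × (¥249,000 − ¥221,000) = ¥55,000 − ¥7,000 = ¥48,000
  Base: ¥249,000 − ¥48,000 = ¥201,000
  ¥201,000 × 16% = ¥32,160

¥32,160 > ¥24,410, so the alternative minimum tax is the binding amount.

¥32,160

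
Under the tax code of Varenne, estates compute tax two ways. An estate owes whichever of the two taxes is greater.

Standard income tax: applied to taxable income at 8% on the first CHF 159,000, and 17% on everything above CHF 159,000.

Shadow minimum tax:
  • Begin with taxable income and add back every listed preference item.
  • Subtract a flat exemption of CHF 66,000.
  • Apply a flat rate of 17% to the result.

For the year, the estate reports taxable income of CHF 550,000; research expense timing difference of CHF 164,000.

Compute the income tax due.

CHF 110,160

Standard income tax:
  CHF 159,000 × 8% = CHF 12,720
  CHF 391,000 × 17% = CHF 66,470
  → CHF 79,190

Shadow minimum tax:
  Adjusted income: CHF 550,000 + CHF 164,000 = CHF 714,000
  Less exemption CHF 66,000 → base CHF 648,000
  CHF 648,000 × 17% = CHF 110,160

CHF 110,160 > CHF 79,190, so the shadow minimum tax is the binding amount.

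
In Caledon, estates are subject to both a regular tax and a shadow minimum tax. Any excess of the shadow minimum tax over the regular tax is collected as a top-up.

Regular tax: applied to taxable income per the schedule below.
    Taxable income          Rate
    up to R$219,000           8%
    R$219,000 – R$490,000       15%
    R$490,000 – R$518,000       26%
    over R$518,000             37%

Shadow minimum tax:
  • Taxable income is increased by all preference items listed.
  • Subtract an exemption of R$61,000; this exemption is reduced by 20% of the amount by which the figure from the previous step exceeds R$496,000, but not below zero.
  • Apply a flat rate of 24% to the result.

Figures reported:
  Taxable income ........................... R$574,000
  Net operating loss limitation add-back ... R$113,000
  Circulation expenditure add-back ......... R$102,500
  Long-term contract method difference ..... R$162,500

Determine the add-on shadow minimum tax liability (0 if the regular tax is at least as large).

R$142,310

Regular tax:
  R$219,000 × 8% = R$17,520
  R$271,000 × 15% = R$40,650
  R$28,000 × 26% = R$7,280
  R$56,000 × 37% = R$20,720
  → R$86,170

Shadow minimum tax:
  Adjusted income: R$574,000 + R$113,000 + R$102,500 + R$162,500 = R$952,000
  Exemption: 20% × (R$952,000 − R$496,000) = R$91,200 ≥ R$61,000, so the exemption is fully phased out
  Base: R$952,000 − R$0 = R$952,000
  R$952,000 × 24% = R$228,480

Excess of shadow minimum tax over regular tax: R$228,480 − R$86,170 = R$142,310.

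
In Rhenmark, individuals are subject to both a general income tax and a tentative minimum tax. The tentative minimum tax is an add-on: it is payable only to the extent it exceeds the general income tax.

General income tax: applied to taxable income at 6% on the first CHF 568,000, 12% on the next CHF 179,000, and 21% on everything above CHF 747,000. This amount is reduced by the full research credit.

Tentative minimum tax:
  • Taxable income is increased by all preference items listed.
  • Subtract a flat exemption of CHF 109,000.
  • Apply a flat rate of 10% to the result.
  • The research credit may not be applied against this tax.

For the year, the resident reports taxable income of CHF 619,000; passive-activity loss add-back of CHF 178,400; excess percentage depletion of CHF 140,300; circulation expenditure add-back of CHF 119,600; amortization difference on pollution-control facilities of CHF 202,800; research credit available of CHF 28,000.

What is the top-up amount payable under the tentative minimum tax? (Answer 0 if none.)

CHF 102,910

General income tax:
  CHF 568,000 × 6% = CHF 34,080
  CHF 51,000 × 12% = CHF 6,120
  → CHF 40,200
  Less research credit CHF 28,000 → CHF 12,200

Tentative minimum tax:
  Adjusted income: CHF 619,000 + CHF 178,400 + CHF 140,300 + CHF 119,600 + CHF 202,800 = CHF 1,260,100
  Less exemption CHF 109,000 → base CHF 1,151,100
  CHF 1,151,100 × 10% = CHF 115,110

Excess of tentative minimum tax over general income tax: CHF 115,110 − CHF 12,200 = CHF 102,910.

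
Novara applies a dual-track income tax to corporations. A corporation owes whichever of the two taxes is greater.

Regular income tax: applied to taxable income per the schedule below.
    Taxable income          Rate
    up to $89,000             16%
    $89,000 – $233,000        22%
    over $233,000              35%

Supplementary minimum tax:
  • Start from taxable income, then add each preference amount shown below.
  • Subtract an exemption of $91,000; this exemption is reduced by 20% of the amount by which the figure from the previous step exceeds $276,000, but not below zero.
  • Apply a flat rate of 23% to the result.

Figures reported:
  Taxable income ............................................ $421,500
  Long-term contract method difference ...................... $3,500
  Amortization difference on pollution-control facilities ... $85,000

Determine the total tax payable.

$111,895

Regular income tax:
  $89,000 × 16% = $14,240
  $144,000 × 22% = $31,680
  $188,500 × 35% = $65,975
  → $111,895

Supplementary minimum tax:
  Adjusted income: $421,500 + $3,500 + $85,000 = $510,000
  Exemption: $91,000 − 20% × ($510,000 − $276,000) = $91,000 − $46,800 = $44,200
  Base: $510,000 − $44,200 = $465,800
  $465,800 × 23% = $107,134

$111,895 > $107,134, so the regular income tax governs.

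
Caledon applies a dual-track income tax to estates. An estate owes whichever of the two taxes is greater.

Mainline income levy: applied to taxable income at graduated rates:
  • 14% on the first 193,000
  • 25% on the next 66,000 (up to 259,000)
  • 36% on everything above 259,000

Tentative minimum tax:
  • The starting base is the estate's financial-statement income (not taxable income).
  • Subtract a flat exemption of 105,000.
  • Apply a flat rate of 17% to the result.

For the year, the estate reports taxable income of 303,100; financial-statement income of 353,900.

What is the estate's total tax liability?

59,396

Tentative minimum tax:
  Base (financial-statement income): 353,900
  Less exemption 105,000 → base 248,900
  248,900 × 17% = 42,313

Mainline income levy:
  193,000 × 14% = 27,020
  66,000 × 25% = 16,500
  44,100 × 36% = 15,876
  → 59,396

59,396 > 42,313, so the mainline income levy governs.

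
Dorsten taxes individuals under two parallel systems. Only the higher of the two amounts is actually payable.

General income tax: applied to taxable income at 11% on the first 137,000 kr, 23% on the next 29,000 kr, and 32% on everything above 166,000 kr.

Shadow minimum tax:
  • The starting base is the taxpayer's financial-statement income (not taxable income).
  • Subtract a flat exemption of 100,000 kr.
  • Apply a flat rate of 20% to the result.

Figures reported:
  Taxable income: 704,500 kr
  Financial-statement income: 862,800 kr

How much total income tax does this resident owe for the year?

General income tax:
  137,000 kr × 11% = 15,070 kr
  29,000 kr × 23% = 6,670 kr
  538,500 kr × 32% = 172,320 kr
  → 194,060 kr

Shadow minimum tax:
  Base (financial-statement income): 862,800 kr
  Less exemption 100,000 kr → base 762,800 kr
  762,800 kr × 20% = 152,560 kr

194,060 kr > 152,560 kr, so the general income tax governs.

194,060 kr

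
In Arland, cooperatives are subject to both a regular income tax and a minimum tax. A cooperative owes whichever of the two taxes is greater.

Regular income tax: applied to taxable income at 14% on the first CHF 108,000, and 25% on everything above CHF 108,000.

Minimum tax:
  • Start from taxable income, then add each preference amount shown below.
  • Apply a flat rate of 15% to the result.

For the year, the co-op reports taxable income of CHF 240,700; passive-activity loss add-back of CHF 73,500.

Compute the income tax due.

Regular income tax:
  CHF 108,000 × 14% = CHF 15,120
  CHF 132,700 × 25% = CHF 33,175
  → CHF 48,295

Minimum tax:
  Adjusted income: CHF 240,700 + CHF 73,500 = CHF 314,200
  CHF 314,200 × 15% = CHF 47,130

CHF 48,295 > CHF 47,130, so the regular income tax governs.

CHF 48,295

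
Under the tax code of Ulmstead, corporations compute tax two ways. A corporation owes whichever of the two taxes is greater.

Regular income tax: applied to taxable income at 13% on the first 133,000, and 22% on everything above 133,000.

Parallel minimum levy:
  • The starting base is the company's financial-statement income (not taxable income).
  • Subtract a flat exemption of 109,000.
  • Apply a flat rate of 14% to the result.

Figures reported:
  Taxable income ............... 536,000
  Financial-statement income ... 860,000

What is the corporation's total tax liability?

105,950

Regular income tax:
  133,000 × 13% = 17,290
  403,000 × 22% = 88,660
  → 105,950

Parallel minimum levy:
  Base (financial-statement income): 860,000
  Less exemption 109,000 → base 751,000
  751,000 × 14% = 105,140

105,950 > 105,140, so the regular income tax governs.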